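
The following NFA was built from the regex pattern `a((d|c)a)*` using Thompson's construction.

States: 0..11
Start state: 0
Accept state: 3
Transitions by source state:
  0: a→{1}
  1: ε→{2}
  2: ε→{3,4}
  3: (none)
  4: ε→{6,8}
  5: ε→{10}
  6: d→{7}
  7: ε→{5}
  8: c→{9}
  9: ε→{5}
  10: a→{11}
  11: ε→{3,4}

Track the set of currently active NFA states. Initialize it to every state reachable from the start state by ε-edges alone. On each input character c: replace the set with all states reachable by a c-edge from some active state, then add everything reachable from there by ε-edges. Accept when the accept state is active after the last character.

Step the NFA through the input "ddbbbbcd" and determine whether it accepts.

Answer: REJECT

Trace:
S₀ = ε-closure({0}) = {0}
'd' @ 1: {}  — no active states
rest 'dbbbbcd' ignored (set empty)
end set {} — state 3 not in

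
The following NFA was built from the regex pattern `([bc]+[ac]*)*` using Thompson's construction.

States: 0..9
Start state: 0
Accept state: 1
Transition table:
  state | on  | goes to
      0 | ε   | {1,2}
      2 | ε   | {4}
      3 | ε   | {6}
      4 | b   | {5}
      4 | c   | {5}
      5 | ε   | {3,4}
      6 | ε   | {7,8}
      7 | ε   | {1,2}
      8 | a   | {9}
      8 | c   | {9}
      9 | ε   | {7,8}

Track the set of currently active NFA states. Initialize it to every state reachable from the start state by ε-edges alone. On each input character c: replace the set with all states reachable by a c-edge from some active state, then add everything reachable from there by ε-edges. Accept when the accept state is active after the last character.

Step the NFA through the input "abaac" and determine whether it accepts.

initial (ε-close {0}): {0,1,2,4}
'a' @ 1: {}  — state set empty
rest 'baac' ignored (set empty)
after full input: {}  (accept=1 not in)

Answer: REJECT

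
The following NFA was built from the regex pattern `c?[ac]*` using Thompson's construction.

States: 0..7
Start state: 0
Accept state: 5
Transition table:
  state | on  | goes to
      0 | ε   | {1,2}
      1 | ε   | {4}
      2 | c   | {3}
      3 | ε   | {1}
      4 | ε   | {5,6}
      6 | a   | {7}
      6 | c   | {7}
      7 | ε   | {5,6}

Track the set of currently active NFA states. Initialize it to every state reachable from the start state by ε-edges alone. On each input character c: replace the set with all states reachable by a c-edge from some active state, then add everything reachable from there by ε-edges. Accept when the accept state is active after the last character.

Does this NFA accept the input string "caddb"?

S₀ = ε-closure({0}) = {0,1,2,4,5,6}
'c' @ 1: {1,3,4,5,6,7}  (accept∈set)
'a' @ 2: {5,6,7}  (accept∈set)
'd' @ 3: {}  — dead — no transitions
rest 'db' ignored (set empty)
after full input: {}  (accept=5 not in)

Answer: REJECT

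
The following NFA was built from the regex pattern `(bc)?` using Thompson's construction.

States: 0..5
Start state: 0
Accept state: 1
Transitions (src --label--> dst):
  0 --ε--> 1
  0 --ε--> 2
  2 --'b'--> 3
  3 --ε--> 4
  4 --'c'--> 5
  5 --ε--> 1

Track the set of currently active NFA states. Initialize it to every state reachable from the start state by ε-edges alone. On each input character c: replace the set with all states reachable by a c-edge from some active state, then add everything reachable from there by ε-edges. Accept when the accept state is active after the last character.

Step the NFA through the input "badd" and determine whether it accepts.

Answer: REJECT

Derivation:
initial (ε-close {0}): {0,1,2}
'b' @ 1: {3,4}
'a' @ 2: {}  — dead — no transitions
rest 'dd' ignored (set empty)
final: {}; accept 1 not in set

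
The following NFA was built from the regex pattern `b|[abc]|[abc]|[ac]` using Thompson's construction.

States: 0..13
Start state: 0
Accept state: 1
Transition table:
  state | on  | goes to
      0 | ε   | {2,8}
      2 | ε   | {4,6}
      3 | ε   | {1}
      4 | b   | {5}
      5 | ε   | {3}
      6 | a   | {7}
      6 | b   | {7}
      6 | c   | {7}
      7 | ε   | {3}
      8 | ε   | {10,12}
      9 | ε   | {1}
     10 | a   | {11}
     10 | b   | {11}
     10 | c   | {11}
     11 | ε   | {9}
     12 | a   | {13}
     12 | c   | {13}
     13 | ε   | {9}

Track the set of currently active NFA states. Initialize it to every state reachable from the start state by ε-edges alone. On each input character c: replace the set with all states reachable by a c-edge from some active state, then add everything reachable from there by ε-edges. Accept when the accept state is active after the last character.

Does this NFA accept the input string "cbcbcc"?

start: ε-closure({0}) = {0,2,4,6,8,10,12}
'c' @ 1: {1,3,7,9,11,13}  [accepting]
'b' @ 2: {}  — no active states
rest 'cbcc' ignored (set empty)
after full input: {}  (accept=1 not in)

Answer: REJECT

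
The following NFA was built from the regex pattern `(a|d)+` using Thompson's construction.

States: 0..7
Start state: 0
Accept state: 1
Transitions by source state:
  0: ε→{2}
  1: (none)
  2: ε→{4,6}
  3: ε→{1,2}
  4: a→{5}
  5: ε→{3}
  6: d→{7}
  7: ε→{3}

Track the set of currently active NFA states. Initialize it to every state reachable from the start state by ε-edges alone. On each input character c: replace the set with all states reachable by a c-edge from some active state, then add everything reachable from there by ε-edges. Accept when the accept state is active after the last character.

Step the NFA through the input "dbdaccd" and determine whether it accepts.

S₀ = ε-closure({0}) = {0,2,4,6}
'd' @ 1: {1,2,3,4,6,7}  [accepting]
'b' @ 2: {}  — no active states
rest 'daccd' ignored (set empty)
end set {} — state 1 not in

Answer: REJECT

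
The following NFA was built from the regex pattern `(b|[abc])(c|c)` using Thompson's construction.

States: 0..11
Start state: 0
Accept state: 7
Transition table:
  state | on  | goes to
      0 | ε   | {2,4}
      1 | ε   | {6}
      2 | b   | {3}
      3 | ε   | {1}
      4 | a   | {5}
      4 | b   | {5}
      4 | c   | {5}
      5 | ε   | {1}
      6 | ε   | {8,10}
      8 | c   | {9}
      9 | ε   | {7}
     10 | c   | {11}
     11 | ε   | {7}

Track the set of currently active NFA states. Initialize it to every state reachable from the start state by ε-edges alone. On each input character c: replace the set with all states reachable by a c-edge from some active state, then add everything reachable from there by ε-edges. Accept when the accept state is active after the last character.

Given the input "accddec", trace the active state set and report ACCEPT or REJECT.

Answer: REJECT

Derivation:
S₀ = ε-closure({0}) = {0,2,4}
'a' @ 1: {1,5,6,8,10}
'c' @ 2: {7,9,11}  (accept∈set)
'c' @ 3: {}  — dead — no transitions
rest 'ddec' ignored (set empty)
final: {}; accept 7 not in set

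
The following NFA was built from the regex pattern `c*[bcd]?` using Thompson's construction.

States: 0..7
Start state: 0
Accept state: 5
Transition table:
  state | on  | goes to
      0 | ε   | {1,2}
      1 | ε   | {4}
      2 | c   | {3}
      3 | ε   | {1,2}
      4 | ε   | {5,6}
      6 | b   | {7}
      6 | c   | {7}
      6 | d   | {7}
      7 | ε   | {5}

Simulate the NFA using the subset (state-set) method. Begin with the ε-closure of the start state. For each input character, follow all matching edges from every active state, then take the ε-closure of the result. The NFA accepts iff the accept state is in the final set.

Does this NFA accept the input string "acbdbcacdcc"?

initial (ε-close {0}): {0,1,2,4,5,6}
'a' @ 1: {}  — state set empty
rest 'cbdbcacdcc' ignored (set empty)
end set {} — state 5 not in

Answer: REJECT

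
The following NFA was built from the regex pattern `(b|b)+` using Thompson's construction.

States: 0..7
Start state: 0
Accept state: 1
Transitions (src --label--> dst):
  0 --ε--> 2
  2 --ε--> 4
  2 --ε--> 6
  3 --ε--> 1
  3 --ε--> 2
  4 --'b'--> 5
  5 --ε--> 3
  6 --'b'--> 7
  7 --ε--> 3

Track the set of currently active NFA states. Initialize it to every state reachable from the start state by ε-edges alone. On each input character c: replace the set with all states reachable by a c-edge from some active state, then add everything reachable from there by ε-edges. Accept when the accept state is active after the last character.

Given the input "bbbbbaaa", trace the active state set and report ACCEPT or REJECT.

S₀ = ε-closure({0}) = {0,2,4,6}
'b' @ 1: {1,2,3,4,5,6,7}  [accepting]
'b' @ 2: {1,2,3,4,5,6,7}  [accepting]
'b' @ 3: {1,2,3,4,5,6,7}  [accepting]
'b' @ 4: {1,2,3,4,5,6,7}  [accepting]
'b' @ 5: {1,2,3,4,5,6,7}  [accepting]
'a' @ 6: {}  — state set empty
rest 'aa' ignored (set empty)
end set {} — state 1 not in

Answer: REJECT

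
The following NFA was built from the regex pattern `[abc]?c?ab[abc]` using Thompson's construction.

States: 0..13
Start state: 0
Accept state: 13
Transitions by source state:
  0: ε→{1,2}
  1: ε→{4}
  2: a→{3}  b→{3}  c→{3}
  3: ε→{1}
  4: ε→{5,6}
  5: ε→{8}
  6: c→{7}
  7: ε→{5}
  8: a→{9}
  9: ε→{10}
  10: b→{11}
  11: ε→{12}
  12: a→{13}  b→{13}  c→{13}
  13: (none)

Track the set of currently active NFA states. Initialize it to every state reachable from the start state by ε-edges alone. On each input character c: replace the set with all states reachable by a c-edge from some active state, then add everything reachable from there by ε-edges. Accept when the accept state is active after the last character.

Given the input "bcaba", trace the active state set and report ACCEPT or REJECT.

initial (ε-close {0}): {0,1,2,4,5,6,8}
'b' @ 1: {1,3,4,5,6,8}
'c' @ 2: {5,7,8}
'a' @ 3: {9,10}
'b' @ 4: {11,12}
'a' @ 5: {13}  ✓accept
final: {13}; accept 13 in set

Answer: ACCEPT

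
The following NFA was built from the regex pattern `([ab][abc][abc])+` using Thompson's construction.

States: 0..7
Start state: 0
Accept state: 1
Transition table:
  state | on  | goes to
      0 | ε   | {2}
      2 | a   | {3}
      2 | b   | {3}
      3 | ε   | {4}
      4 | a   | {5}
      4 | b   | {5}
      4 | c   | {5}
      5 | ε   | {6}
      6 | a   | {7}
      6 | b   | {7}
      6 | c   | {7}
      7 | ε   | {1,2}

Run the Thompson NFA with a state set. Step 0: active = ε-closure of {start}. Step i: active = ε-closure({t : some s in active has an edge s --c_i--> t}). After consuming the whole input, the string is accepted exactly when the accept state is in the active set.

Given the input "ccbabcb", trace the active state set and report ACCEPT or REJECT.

initial (ε-close {0}): {0,2}
'c' @ 1: {}  — dead — no transitions
rest 'cbabcb' ignored (set empty)
end set {} — state 1 not in

Answer: REJECT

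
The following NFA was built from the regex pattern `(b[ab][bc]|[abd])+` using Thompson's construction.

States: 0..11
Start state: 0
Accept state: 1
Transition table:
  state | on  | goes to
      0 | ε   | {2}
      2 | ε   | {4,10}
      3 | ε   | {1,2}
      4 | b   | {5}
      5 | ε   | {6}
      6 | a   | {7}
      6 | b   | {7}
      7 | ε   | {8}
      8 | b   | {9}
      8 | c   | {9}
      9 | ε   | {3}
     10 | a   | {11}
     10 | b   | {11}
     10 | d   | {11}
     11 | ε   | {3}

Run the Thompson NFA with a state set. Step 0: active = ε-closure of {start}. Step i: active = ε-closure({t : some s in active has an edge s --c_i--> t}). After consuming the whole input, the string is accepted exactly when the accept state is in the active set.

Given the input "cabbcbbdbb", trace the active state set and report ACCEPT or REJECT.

Answer: REJECT

Derivation:
initial (ε-close {0}): {0,2,4,10}
'c' @ 1: {}  — dead — no transitions
rest 'abbcbbdbb' ignored (set empty)
final: {}; accept 1 not in set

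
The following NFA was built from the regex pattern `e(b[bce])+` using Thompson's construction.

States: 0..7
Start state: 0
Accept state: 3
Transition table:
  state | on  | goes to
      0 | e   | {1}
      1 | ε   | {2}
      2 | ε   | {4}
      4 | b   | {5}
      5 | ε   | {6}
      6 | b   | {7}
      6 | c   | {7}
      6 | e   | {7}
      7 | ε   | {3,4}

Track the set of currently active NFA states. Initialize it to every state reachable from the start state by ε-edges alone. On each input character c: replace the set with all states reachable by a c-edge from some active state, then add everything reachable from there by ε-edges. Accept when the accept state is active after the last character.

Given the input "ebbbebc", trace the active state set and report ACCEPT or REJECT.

Answer: ACCEPT

Trace:
S₀ = ε-closure({0}) = {0}
'e' @ 1: {1,2,4}
'b' @ 2: {5,6}
'b' @ 3: {3,4,7}  ✓accept
'b' @ 4: {5,6}
'e' @ 5: {3,4,7}  ✓accept
'b' @ 6: {5,6}
'c' @ 7: {3,4,7}  ✓accept
final: {3,4,7}; accept 3 in set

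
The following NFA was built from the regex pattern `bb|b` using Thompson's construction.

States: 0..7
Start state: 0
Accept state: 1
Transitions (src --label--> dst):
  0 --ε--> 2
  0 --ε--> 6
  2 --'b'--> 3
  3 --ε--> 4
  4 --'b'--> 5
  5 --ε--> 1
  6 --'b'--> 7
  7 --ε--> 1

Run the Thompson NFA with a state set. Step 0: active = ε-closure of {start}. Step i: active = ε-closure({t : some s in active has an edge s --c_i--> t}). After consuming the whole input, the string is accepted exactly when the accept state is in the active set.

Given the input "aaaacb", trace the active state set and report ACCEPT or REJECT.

Answer: REJECT

Trace:
start: ε-closure({0}) = {0,2,6}
'a' @ 1: {}  — state set empty
rest 'aaacb' ignored (set empty)
final: {}; accept 1 not in set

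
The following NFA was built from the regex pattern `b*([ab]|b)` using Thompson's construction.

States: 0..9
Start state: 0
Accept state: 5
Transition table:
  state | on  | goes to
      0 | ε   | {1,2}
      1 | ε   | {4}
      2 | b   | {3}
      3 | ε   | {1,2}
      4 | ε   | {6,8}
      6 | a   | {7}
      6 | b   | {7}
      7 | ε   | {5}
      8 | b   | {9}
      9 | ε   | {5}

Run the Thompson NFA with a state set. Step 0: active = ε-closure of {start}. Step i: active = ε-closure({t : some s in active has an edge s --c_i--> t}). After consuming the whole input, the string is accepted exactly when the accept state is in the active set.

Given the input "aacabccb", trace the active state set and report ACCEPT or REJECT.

S₀ = ε-closure({0}) = {0,1,2,4,6,8}
'a' @ 1: {5,7}  (accept∈set)
'a' @ 2: {}  — no active states
rest 'cabccb' ignored (set empty)
final: {}; accept 5 not in set

Answer: REJECT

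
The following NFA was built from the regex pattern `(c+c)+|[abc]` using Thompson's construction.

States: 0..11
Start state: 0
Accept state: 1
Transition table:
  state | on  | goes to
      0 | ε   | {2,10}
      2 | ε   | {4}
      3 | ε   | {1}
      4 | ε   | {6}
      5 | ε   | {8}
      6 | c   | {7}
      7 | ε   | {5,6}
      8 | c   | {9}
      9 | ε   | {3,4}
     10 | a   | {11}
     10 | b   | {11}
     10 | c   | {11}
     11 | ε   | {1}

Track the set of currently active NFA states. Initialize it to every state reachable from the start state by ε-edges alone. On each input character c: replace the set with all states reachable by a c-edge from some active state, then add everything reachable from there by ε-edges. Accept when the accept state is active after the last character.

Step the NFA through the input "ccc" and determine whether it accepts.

initial (ε-close {0}): {0,2,4,6,10}
'c' @ 1: {1,5,6,7,8,11}  (accept∈set)
'c' @ 2: {1,3,4,5,6,7,8,9}  (accept∈set)
'c' @ 3: {1,3,4,5,6,7,8,9}  (accept∈set)
after full input: {1,3,4,5,6,7,8,9}  (accept=1 in)

Answer: ACCEPT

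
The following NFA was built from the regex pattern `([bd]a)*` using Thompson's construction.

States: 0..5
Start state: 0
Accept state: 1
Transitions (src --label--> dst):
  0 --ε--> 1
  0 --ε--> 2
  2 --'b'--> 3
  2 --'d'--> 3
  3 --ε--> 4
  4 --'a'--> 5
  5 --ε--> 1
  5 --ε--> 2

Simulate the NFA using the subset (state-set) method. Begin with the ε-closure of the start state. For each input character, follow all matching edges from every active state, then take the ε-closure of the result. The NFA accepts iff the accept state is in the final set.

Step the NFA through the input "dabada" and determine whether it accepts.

S₀ = ε-closure({0}) = {0,1,2}
'd' @ 1: {3,4}
'a' @ 2: {1,2,5}  [accepting]
'b' @ 3: {3,4}
'a' @ 4: {1,2,5}  [accepting]
'd' @ 5: {3,4}
'a' @ 6: {1,2,5}  [accepting]
final: {1,2,5}; accept 1 in set

Answer: ACCEPT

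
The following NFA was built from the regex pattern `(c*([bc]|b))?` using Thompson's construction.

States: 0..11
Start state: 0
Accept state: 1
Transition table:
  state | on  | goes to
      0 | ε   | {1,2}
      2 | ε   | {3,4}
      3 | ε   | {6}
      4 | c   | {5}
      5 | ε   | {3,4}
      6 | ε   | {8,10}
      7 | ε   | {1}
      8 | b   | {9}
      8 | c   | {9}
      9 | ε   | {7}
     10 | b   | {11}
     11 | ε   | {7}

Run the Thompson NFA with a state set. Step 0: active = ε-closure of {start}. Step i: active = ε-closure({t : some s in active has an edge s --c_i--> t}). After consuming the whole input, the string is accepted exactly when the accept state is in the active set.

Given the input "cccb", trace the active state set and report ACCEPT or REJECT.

Answer: ACCEPT

Steps:
start: ε-closure({0}) = {0,1,2,3,4,6,8,10}
'c' @ 1: {1,3,4,5,6,7,8,9,10}  ✓accept
'c' @ 2: {1,3,4,5,6,7,8,9,10}  ✓accept
'c' @ 3: {1,3,4,5,6,7,8,9,10}  ✓accept
'b' @ 4: {1,7,9,11}  ✓accept
final: {1,7,9,11}; accept 1 in set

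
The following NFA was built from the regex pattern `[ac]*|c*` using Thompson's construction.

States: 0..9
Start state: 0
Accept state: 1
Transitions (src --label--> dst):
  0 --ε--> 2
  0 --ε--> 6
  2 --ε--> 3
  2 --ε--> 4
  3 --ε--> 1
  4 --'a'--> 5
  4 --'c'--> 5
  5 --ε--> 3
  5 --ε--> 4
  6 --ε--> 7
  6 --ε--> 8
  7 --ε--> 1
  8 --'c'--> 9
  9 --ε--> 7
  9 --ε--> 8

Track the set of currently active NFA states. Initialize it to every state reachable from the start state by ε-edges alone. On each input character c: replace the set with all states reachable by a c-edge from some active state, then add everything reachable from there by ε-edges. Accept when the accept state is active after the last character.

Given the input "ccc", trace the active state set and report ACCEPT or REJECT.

Answer: ACCEPT

Derivation:
initial (ε-close {0}): {0,1,2,3,4,6,7,8}
'c' @ 1: {1,3,4,5,7,8,9}  (accept∈set)
'c' @ 2: {1,3,4,5,7,8,9}  (accept∈set)
'c' @ 3: {1,3,4,5,7,8,9}  (accept∈set)
end set {1,3,4,5,7,8,9} — state 1 in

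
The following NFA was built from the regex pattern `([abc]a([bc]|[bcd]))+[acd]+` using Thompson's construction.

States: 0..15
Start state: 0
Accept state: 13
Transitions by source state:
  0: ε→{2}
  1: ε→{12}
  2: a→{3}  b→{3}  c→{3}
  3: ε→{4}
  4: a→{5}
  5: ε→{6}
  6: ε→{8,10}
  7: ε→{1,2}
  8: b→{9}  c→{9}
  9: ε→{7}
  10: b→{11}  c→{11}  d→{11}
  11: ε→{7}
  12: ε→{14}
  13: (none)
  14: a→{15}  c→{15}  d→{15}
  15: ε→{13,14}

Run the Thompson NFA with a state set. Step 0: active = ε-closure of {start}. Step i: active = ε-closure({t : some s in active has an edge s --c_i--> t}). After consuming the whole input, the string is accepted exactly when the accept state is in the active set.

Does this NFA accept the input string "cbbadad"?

Answer: REJECT

Steps:
start: ε-closure({0}) = {0,2}
'c' @ 1: {3,4}
'b' @ 2: {}  — no active states
rest 'badad' ignored (set empty)
end set {} — state 13 not in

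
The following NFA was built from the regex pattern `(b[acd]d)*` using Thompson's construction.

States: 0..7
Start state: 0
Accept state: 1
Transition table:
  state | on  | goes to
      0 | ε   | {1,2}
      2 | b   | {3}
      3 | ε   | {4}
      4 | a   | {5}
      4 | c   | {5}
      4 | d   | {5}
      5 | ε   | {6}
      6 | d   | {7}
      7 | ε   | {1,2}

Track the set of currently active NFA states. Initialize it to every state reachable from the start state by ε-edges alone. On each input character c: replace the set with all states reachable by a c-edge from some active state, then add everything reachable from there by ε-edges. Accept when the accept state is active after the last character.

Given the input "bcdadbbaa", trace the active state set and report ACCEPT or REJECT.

Answer: REJECT

Derivation:
S₀ = ε-closure({0}) = {0,1,2}
'b' @ 1: {3,4}
'c' @ 2: {5,6}
'd' @ 3: {1,2,7}  ✓accept
'a' @ 4: {}  — dead — no transitions
rest 'dbbaa' ignored (set empty)
final: {}; accept 1 not in set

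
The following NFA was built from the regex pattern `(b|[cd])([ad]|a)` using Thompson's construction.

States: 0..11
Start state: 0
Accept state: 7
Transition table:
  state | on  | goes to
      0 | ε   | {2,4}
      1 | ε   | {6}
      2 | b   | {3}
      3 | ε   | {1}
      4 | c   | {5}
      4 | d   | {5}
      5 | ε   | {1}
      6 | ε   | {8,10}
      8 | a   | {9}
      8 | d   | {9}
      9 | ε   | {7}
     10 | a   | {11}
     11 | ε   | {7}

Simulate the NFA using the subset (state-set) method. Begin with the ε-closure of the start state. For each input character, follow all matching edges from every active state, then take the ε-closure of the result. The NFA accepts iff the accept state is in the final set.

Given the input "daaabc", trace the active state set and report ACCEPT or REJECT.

Answer: REJECT

Steps:
initial (ε-close {0}): {0,2,4}
'd' @ 1: {1,5,6,8,10}
'a' @ 2: {7,9,11}  ✓accept
'a' @ 3: {}  — dead — no transitions
rest 'abc' ignored (set empty)
end set {} — state 7 not in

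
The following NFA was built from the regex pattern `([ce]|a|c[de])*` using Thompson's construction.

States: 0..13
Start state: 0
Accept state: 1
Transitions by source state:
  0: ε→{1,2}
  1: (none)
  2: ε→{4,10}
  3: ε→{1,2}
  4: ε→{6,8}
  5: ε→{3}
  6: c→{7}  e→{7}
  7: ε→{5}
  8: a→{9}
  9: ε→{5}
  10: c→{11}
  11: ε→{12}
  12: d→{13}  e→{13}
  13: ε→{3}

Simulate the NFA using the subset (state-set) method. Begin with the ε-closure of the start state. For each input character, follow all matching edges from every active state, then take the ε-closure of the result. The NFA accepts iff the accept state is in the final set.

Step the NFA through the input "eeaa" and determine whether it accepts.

initial (ε-close {0}): {0,1,2,4,6,8,10}
'e' @ 1: {1,2,3,4,5,6,7,8,10}  ✓accept
'e' @ 2: {1,2,3,4,5,6,7,8,10}  ✓accept
'a' @ 3: {1,2,3,4,5,6,8,9,10}  ✓accept
'a' @ 4: {1,2,3,4,5,6,8,9,10}  ✓accept
after full input: {1,2,3,4,5,6,8,9,10}  (accept=1 in)

Answer: ACCEPT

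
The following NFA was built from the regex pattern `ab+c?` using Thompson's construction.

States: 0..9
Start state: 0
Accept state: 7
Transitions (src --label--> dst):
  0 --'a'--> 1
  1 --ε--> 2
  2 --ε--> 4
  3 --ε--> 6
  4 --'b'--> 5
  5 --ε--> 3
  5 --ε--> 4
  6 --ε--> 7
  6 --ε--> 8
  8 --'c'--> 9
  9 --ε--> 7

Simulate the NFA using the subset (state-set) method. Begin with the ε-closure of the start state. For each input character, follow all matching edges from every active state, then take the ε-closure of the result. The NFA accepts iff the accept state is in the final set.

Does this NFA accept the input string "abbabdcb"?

Answer: REJECT

Derivation:
S₀ = ε-closure({0}) = {0}
'a' @ 1: {1,2,4}
'b' @ 2: {3,4,5,6,7,8}  [accepting]
'b' @ 3: {3,4,5,6,7,8}  [accepting]
'a' @ 4: {}  — dead — no transitions
rest 'bdcb' ignored (set empty)
after full input: {}  (accept=7 not in)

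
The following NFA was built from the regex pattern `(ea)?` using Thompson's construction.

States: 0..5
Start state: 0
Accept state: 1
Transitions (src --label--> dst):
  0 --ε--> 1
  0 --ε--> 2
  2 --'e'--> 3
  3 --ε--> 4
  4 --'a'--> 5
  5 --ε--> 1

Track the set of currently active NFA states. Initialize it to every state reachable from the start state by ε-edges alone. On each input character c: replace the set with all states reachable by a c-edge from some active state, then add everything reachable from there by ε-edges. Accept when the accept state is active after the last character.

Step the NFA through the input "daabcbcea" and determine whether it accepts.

S₀ = ε-closure({0}) = {0,1,2}
'd' @ 1: {}  — dead — no transitions
rest 'aabcbcea' ignored (set empty)
after full input: {}  (accept=1 not in)

Answer: REJECT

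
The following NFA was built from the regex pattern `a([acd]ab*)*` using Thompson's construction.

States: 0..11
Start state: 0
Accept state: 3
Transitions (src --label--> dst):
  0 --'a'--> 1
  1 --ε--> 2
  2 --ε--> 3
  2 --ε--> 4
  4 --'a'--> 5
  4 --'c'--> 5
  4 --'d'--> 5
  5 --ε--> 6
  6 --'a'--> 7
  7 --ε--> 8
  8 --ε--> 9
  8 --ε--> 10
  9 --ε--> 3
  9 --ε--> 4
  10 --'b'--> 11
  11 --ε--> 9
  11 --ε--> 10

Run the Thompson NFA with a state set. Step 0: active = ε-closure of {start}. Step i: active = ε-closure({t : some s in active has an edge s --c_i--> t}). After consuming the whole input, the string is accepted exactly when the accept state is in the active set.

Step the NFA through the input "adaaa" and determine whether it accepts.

start: ε-closure({0}) = {0}
'a' @ 1: {1,2,3,4}  [accepting]
'd' @ 2: {5,6}
'a' @ 3: {3,4,7,8,9,10}  [accepting]
'a' @ 4: {5,6}
'a' @ 5: {3,4,7,8,9,10}  [accepting]
after full input: {3,4,7,8,9,10}  (accept=3 in)

Answer: ACCEPT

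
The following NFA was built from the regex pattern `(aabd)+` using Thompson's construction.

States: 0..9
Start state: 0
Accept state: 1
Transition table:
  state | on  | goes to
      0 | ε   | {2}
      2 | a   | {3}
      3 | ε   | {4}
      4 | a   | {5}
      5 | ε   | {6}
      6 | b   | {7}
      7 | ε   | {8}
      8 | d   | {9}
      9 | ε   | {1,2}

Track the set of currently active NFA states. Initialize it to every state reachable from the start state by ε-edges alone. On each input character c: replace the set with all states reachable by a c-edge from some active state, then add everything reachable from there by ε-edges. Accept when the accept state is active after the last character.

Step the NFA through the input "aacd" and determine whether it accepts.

S₀ = ε-closure({0}) = {0,2}
'a' @ 1: {3,4}
'a' @ 2: {5,6}
'c' @ 3: {}  — no active states
rest 'd' ignored (set empty)
after full input: {}  (accept=1 not in)

Answer: REJECT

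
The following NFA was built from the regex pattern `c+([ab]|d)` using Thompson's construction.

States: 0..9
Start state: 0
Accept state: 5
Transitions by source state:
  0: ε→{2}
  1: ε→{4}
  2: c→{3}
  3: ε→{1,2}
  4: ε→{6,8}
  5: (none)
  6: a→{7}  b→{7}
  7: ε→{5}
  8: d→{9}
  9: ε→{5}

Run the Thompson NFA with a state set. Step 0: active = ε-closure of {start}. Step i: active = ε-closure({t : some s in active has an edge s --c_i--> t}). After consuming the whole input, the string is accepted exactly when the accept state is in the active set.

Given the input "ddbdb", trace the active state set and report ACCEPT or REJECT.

Answer: REJECT

Steps:
start: ε-closure({0}) = {0,2}
'd' @ 1: {}  — no active states
rest 'dbdb' ignored (set empty)
after full input: {}  (accept=5 not in)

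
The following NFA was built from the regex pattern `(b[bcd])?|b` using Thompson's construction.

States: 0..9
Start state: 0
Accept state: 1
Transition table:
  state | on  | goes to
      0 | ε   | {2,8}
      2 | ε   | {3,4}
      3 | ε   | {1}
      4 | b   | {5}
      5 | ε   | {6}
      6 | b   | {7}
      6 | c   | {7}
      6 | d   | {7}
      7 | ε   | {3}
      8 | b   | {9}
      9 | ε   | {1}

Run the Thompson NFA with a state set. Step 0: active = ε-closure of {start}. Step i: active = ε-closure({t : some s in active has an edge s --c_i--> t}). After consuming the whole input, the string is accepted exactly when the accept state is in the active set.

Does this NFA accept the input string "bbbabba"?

S₀ = ε-closure({0}) = {0,1,2,3,4,8}
'b' @ 1: {1,5,6,9}  (accept∈set)
'b' @ 2: {1,3,7}  (accept∈set)
'b' @ 3: {}  — dead — no transitions
rest 'abba' ignored (set empty)
after full input: {}  (accept=1 not in)

Answer: REJECT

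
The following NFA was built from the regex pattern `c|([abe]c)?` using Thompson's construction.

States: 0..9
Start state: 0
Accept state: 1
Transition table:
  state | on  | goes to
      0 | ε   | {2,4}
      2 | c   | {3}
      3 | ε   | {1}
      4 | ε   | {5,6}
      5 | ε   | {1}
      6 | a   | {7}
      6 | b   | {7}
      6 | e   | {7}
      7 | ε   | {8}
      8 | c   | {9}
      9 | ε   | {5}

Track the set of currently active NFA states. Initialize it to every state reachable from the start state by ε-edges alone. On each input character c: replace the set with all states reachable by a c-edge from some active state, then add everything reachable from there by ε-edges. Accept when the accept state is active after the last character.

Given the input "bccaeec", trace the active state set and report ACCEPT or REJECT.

Answer: REJECT

Derivation:
S₀ = ε-closure({0}) = {0,1,2,4,5,6}
'b' @ 1: {7,8}
'c' @ 2: {1,5,9}  [accepting]
'c' @ 3: {}  — no active states
rest 'aeec' ignored (set empty)
after full input: {}  (accept=1 not in)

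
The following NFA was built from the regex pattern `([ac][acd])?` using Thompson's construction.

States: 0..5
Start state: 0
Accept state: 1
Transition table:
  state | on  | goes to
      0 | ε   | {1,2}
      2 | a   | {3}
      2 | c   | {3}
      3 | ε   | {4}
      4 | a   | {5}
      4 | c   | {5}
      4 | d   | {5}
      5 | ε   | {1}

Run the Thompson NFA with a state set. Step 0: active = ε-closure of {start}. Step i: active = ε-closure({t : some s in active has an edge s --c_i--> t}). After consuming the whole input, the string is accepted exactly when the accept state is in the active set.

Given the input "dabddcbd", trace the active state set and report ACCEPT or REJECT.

Answer: REJECT

Steps:
S₀ = ε-closure({0}) = {0,1,2}
'd' @ 1: {}  — no active states
rest 'abddcbd' ignored (set empty)
final: {}; accept 1 not in set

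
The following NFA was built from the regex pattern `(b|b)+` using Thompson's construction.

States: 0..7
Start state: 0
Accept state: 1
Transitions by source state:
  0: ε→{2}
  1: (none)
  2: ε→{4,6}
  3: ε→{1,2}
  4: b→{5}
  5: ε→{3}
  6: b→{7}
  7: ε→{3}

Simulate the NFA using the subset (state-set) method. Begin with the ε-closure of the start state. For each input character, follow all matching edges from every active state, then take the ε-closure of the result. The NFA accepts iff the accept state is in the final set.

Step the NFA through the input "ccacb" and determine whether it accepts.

Answer: REJECT

Trace:
S₀ = ε-closure({0}) = {0,2,4,6}
'c' @ 1: {}  — dead — no transitions
rest 'cacb' ignored (set empty)
end set {} — state 1 not in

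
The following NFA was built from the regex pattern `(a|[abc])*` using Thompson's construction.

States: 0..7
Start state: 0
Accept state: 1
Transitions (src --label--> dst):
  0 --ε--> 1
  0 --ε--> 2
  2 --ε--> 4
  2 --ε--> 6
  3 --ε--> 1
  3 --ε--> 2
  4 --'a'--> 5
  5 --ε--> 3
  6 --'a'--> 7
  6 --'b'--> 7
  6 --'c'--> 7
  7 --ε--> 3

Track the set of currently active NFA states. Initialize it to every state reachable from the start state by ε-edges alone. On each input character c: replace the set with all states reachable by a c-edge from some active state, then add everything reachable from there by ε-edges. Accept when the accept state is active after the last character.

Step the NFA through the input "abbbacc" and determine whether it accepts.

Answer: ACCEPT

Derivation:
S₀ = ε-closure({0}) = {0,1,2,4,6}
'a' @ 1: {1,2,3,4,5,6,7}  (accept∈set)
'b' @ 2: {1,2,3,4,6,7}  (accept∈set)
'b' @ 3: {1,2,3,4,6,7}  (accept∈set)
'b' @ 4: {1,2,3,4,6,7}  (accept∈set)
'a' @ 5: {1,2,3,4,5,6,7}  (accept∈set)
'c' @ 6: {1,2,3,4,6,7}  (accept∈set)
'c' @ 7: {1,2,3,4,6,7}  (accept∈set)
final: {1,2,3,4,6,7}; accept 1 in set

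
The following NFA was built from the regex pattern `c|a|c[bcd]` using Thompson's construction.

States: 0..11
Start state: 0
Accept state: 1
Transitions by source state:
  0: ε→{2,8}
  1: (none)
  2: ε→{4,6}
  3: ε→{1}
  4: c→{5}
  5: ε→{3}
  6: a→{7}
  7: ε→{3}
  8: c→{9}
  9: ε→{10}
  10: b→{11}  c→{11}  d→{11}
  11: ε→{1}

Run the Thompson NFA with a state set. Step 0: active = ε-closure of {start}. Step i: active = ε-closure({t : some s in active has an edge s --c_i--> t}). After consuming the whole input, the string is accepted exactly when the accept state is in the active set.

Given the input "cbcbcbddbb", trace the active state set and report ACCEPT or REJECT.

Answer: REJECT

Steps:
initial (ε-close {0}): {0,2,4,6,8}
'c' @ 1: {1,3,5,9,10}  [accepting]
'b' @ 2: {1,11}  [accepting]
'c' @ 3: {}  — state set empty
rest 'bcbddbb' ignored (set empty)
final: {}; accept 1 not in set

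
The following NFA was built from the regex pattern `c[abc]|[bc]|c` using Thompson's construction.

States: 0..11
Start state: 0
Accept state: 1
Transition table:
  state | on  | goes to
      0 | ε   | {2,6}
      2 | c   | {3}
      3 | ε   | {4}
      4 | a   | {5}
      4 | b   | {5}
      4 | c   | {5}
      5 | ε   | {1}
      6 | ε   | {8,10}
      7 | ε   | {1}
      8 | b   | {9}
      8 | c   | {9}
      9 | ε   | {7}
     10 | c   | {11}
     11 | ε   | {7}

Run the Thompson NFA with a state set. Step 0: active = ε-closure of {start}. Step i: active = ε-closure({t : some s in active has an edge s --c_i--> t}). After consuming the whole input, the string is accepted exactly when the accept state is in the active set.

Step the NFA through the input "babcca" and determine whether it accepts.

S₀ = ε-closure({0}) = {0,2,6,8,10}
'b' @ 1: {1,7,9}  [accepting]
'a' @ 2: {}  — dead — no transitions
rest 'bcca' ignored (set empty)
end set {} — state 1 not in

Answer: REJECT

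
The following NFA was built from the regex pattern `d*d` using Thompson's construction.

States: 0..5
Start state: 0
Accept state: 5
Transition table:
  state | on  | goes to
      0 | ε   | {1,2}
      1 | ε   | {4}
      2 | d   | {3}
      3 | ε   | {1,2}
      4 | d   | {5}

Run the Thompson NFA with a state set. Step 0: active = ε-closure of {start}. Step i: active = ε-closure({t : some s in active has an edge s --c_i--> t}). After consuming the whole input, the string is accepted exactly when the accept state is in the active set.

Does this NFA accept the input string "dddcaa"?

Answer: REJECT

Steps:
S₀ = ε-closure({0}) = {0,1,2,4}
'd' @ 1: {1,2,3,4,5}  (accept∈set)
'd' @ 2: {1,2,3,4,5}  (accept∈set)
'd' @ 3: {1,2,3,4,5}  (accept∈set)
'c' @ 4: {}  — no active states
rest 'aa' ignored (set empty)
final: {}; accept 5 not in set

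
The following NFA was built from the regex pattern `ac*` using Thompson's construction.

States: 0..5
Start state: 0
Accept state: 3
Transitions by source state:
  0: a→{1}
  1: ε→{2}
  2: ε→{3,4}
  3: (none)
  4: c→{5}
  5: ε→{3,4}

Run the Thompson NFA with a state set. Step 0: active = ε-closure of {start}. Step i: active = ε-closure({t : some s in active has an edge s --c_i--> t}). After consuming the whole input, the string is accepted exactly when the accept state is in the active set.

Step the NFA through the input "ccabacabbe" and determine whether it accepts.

Answer: REJECT

Derivation:
S₀ = ε-closure({0}) = {0}
'c' @ 1: {}  — no active states
rest 'cabacabbe' ignored (set empty)
final: {}; accept 3 not in set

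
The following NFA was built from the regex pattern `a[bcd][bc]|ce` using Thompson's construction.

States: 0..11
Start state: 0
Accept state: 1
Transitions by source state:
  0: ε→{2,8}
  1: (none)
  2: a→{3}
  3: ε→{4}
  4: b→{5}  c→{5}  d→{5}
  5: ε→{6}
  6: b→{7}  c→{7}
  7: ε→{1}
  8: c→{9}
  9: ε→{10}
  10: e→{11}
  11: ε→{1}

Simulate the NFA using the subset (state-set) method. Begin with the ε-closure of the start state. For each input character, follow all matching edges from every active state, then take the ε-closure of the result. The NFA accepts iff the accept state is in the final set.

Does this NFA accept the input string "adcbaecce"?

start: ε-closure({0}) = {0,2,8}
'a' @ 1: {3,4}
'd' @ 2: {5,6}
'c' @ 3: {1,7}  (accept∈set)
'b' @ 4: {}  — state set empty
rest 'aecce' ignored (set empty)
end set {} — state 1 not in

Answer: REJECT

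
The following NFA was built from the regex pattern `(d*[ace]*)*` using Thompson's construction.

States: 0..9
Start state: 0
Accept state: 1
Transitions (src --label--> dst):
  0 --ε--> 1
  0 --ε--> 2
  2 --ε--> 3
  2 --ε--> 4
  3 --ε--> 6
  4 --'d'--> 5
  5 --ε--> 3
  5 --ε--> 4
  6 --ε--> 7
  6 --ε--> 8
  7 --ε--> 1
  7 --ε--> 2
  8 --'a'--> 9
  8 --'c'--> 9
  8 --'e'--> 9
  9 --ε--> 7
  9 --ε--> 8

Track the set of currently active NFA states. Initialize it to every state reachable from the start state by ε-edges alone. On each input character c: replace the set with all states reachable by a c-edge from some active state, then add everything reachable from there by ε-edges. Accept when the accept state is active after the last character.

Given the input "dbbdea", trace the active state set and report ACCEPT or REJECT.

Answer: REJECT

Derivation:
initial (ε-close {0}): {0,1,2,3,4,6,7,8}
'd' @ 1: {1,2,3,4,5,6,7,8}  (accept∈set)
'b' @ 2: {}  — no active states
rest 'bdea' ignored (set empty)
after full input: {}  (accept=1 not in)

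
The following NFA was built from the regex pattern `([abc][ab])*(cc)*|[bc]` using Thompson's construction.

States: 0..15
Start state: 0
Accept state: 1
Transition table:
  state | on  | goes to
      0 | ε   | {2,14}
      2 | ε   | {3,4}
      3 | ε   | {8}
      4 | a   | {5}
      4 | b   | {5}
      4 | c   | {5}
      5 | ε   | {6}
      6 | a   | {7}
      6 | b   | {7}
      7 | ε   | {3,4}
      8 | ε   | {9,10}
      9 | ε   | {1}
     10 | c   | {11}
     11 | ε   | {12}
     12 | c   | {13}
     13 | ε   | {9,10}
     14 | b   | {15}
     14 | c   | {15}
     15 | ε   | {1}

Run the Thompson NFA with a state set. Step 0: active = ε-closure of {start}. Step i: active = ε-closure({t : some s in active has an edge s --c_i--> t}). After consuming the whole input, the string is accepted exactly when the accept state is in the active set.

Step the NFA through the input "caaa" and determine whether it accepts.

initial (ε-close {0}): {0,1,2,3,4,8,9,10,14}
'c' @ 1: {1,5,6,11,12,15}  ✓accept
'a' @ 2: {1,3,4,7,8,9,10}  ✓accept
'a' @ 3: {5,6}
'a' @ 4: {1,3,4,7,8,9,10}  ✓accept
final: {1,3,4,7,8,9,10}; accept 1 in set

Answer: ACCEPT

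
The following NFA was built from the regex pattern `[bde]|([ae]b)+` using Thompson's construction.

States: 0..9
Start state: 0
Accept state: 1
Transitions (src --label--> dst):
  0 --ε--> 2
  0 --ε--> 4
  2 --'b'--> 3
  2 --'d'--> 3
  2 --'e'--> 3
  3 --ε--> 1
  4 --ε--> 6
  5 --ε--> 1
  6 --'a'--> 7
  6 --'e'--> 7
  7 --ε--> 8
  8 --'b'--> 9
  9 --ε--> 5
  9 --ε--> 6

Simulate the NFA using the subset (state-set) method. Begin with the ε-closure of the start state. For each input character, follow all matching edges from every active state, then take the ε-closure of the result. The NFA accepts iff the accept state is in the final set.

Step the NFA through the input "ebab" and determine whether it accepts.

start: ε-closure({0}) = {0,2,4,6}
'e' @ 1: {1,3,7,8}  ✓accept
'b' @ 2: {1,5,6,9}  ✓accept
'a' @ 3: {7,8}
'b' @ 4: {1,5,6,9}  ✓accept
after full input: {1,5,6,9}  (accept=1 in)

Answer: ACCEPT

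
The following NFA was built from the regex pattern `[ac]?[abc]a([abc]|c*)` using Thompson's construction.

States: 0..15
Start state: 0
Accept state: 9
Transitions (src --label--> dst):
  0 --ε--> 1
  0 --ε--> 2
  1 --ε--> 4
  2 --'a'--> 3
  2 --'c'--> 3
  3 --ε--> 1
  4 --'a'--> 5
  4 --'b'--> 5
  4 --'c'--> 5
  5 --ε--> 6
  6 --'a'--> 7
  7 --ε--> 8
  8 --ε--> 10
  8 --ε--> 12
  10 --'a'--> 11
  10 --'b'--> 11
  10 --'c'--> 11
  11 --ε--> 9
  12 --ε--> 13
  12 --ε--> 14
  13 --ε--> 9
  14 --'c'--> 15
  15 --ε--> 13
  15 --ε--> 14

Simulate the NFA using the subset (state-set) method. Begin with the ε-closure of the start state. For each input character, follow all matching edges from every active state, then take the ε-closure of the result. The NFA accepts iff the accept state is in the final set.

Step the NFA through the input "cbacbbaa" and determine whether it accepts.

initial (ε-close {0}): {0,1,2,4}
'c' @ 1: {1,3,4,5,6}
'b' @ 2: {5,6}
'a' @ 3: {7,8,9,10,12,13,14}  [accepting]
'c' @ 4: {9,11,13,14,15}  [accepting]
'b' @ 5: {}  — state set empty
rest 'baa' ignored (set empty)
final: {}; accept 9 not in set

Answer: REJECT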